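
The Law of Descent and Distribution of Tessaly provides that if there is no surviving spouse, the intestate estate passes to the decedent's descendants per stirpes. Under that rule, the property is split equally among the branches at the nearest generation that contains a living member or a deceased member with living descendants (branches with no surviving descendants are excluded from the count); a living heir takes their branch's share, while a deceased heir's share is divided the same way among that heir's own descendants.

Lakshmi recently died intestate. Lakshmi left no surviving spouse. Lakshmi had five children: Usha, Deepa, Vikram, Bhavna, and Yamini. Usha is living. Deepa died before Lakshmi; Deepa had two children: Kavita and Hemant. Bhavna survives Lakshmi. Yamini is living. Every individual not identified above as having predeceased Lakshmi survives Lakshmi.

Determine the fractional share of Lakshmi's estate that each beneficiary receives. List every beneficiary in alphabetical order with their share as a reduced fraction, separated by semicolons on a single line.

There is no surviving spouse, so the entire estate passes to Lakshmi's descendants per stirpes.
The estate is divided into 5 equal shares of 1/5 among Usha, Deepa, Vikram, Bhavna, Yamini.
Usha is living and takes 1/5.
Deepa predeceased; the 1/5 allotted to Deepa's branch passes to Deepa's issue by representation.
The 1/5 is divided into 2 equal shares of 1/10 among Kavita, Hemant.
Kavita is living and takes 1/10.
Hemant is living and takes 1/10.
Vikram is living and takes 1/5.
Bhavna is living and takes 1/5.
Yamini is living and takes 1/5.

Bhavna 1/5; Hemant 1/10; Kavita 1/10; Usha 1/5; Vikram 1/5; Yamini 1/5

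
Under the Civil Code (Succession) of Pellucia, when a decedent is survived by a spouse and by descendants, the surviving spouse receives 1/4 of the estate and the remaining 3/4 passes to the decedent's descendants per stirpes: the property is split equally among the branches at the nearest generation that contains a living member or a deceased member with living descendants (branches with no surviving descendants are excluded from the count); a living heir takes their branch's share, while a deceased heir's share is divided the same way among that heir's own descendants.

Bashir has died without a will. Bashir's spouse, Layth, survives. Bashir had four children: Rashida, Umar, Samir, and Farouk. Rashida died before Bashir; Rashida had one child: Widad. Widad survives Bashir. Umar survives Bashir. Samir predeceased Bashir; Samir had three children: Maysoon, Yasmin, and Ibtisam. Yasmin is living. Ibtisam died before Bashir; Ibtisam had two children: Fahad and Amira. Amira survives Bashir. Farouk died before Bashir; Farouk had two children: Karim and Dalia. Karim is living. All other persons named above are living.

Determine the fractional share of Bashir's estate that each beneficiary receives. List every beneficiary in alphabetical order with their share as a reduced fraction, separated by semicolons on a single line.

Layth, as surviving spouse, takes 1/4.
The remaining 3/4 passes to Bashir's descendants per stirpes.
The 3/4 is divided into 4 equal shares of 3/16 among Rashida, Umar, Samir, Farouk.
Rashida predeceased; the 3/16 allotted to Rashida's branch passes to Rashida's issue by representation.
Widad is the sole taker at this level and receives the full 3/16.
Umar is living and takes 3/16.
Samir predeceased; the 3/16 allotted to Samir's branch passes to Samir's issue by representation.
The 3/16 is divided into 3 equal shares of 1/16 among Maysoon, Yasmin, Ibtisam.
Maysoon is living and takes 1/16.
Yasmin is living and takes 1/16.
Ibtisam predeceased; the 1/16 allotted to Ibtisam's branch passes to Ibtisam's issue by representation.
The 1/16 is divided into 2 equal shares of 1/32 among Fahad, Amira.
Fahad is living and takes 1/32.
Amira is living and takes 1/32.
Farouk predeceased; the 3/16 allotted to Farouk's branch passes to Farouk's issue by representation.
The 3/16 is divided into 2 equal shares of 3/32 among Karim, Dalia.
Karim is living and takes 3/32.
Dalia is living and takes 3/32.

Amira 1/32; Dalia 3/32; Fahad 1/32; Karim 3/32; Layth 1/4; Maysoon 1/16; Umar 3/16; Widad 3/16; Yasmin 1/16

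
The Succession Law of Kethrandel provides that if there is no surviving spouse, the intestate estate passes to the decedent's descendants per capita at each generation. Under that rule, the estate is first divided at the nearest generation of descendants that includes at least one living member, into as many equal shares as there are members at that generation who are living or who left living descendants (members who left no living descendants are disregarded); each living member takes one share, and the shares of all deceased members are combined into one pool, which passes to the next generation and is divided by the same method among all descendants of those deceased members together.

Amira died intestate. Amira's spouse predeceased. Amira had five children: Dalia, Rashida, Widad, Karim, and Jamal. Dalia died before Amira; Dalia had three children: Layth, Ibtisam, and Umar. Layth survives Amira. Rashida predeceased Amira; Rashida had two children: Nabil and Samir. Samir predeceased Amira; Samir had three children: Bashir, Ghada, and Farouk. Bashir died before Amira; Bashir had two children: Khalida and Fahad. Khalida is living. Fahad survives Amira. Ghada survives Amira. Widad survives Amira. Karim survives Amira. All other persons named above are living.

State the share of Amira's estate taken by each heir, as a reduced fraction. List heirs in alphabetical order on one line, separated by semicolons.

There is no surviving spouse, so the entire estate passes to Amira's descendants per capita at each generation.
At generation 1 (Dalia, Rashida, Widad, Karim, Jamal) there are 5 shares of (1)/5 = 1/5 each.
Living: Widad, Karim, and Jamal — each takes 1/5.
Deceased: Dalia and Rashida. Their combined 2/5 is pooled and carried to generation 2.
At generation 2 (Layth, Ibtisam, Umar, Nabil, Samir) there are 5 shares of (2/5)/5 = 2/25 each.
Living: Layth, Ibtisam, Umar, and Nabil — each takes 2/25.
Deceased: Samir. That 2/25 share is carried to generation 3.
At generation 3 (Bashir, Ghada, Farouk) there are 3 shares of (2/25)/3 = 2/75 each.
Living: Ghada and Farouk — each takes 2/75.
Deceased: Bashir. That 2/75 share is carried to generation 4.
At generation 4 (Khalida, Fahad) there are 2 shares of (2/75)/2 = 1/75 each.
Living: Khalida and Fahad — each takes 1/75.

Fahad 1/75; Farouk 2/75; Ghada 2/75; Ibtisam 2/25; Jamal 1/5; Karim 1/5; Khalida 1/75; Layth 2/25; Nabil 2/25; Umar 2/25; Widad 1/5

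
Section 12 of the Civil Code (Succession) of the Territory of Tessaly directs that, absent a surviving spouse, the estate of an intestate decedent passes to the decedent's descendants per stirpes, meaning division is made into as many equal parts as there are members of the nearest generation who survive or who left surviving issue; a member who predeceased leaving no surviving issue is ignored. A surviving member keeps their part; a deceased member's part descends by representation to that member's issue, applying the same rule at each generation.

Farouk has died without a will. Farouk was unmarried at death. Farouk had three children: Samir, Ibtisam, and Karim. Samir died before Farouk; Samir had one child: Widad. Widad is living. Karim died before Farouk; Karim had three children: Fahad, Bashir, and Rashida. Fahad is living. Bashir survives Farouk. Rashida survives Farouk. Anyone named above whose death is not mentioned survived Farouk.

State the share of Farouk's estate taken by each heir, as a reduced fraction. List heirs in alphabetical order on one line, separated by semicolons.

There is no surviving spouse, so the entire estate passes to Farouk's descendants per stirpes.
The estate is divided into 3 equal shares of 1/3 among Samir, Ibtisam, Karim.
Samir predeceased; the 1/3 allotted to Samir's branch passes to Samir's issue by representation.
Widad is the sole taker at this level and receives the full 1/3.
Ibtisam is living and takes 1/3.
Karim predeceased; the 1/3 allotted to Karim's branch passes to Karim's issue by representation.
The 1/3 is divided into 3 equal shares of 1/9 among Fahad, Bashir, Rashida.
Fahad is living and takes 1/9.
Bashir is living and takes 1/9.
Rashida is living and takes 1/9.

Bashir 1/9; Fahad 1/9; Ibtisam 1/3; Rashida 1/9; Widad 1/3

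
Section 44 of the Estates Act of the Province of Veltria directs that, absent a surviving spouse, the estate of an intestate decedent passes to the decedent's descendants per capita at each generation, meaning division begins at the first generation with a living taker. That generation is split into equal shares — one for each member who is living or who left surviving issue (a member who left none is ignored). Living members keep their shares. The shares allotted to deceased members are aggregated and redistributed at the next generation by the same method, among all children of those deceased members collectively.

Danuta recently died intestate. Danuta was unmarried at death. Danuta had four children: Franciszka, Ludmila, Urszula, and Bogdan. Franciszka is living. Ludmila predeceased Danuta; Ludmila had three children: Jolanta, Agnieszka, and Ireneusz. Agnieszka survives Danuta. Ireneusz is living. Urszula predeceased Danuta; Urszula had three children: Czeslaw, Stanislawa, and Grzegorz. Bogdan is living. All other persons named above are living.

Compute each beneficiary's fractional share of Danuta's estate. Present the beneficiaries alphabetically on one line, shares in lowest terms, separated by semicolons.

Agnieszka 1/12; Bogdan 1/4; Czeslaw 1/12; Franciszka 1/4; Grzegorz 1/12; Ireneusz 1/12; Jolanta 1/12; Stanislawa 1/12

There is no surviving spouse, so the entire estate passes to Danuta's descendants per capita at each generation.
At generation 1 (Franciszka, Ludmila, Urszula, Bogdan) there are 4 shares of (1)/4 = 1/4 each.
Living: Franciszka and Bogdan — each takes 1/4.
Deceased: Ludmila and Urszula. Their combined 1/2 is pooled and carried to generation 2.
At generation 2 (Jolanta, Agnieszka, Ireneusz, Czeslaw, Stanislawa, Grzegorz) there are 6 shares of (1/2)/6 = 1/12 each.
Living: Jolanta, Agnieszka, Ireneusz, Czeslaw, Stanislawa, and Grzegorz — each takes 1/12.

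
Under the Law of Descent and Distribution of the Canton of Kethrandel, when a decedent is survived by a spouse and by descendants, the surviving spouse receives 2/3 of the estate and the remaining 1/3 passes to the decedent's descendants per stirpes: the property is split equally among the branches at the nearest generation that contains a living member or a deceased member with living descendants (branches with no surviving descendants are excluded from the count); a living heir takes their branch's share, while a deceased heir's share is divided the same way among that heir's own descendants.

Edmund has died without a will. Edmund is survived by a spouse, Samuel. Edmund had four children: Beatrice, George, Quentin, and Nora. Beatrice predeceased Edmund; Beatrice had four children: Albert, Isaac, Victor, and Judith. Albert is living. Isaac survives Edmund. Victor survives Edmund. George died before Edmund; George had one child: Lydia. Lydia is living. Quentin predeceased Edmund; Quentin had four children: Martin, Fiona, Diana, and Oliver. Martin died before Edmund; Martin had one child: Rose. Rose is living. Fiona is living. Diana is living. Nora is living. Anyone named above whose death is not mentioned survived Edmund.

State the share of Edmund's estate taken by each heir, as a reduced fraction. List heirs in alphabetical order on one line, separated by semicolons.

Albert 1/48; Diana 1/48; Fiona 1/48; Isaac 1/48; Judith 1/48; Lydia 1/12; Nora 1/12; Oliver 1/48; Rose 1/48; Samuel 2/3; Victor 1/48

Samuel, as surviving spouse, takes 2/3.
The remaining 1/3 passes to Edmund's descendants per stirpes.
The 1/3 is divided into 4 equal shares of 1/12 among Beatrice, George, Quentin, Nora.
Beatrice predeceased; the 1/12 allotted to Beatrice's branch passes to Beatrice's issue by representation.
The 1/12 is divided into 4 equal shares of 1/48 among Albert, Isaac, Victor, Judith.
Albert is living and takes 1/48.
Isaac is living and takes 1/48.
Victor is living and takes 1/48.
Judith is living and takes 1/48.
George predeceased; the 1/12 allotted to George's branch passes to George's issue by representation.
Lydia is the sole taker at this level and receives the full 1/12.
Quentin predeceased; the 1/12 allotted to Quentin's branch passes to Quentin's issue by representation.
The 1/12 is divided into 4 equal shares of 1/48 among Martin, Fiona, Diana, Oliver.
Martin predeceased; the 1/48 allotted to Martin's branch passes to Martin's issue by representation.
Rose is the sole taker at this level and receives the full 1/48.
Fiona is living and takes 1/48.
Diana is living and takes 1/48.
Oliver is living and takes 1/48.
Nora is living and takes 1/12.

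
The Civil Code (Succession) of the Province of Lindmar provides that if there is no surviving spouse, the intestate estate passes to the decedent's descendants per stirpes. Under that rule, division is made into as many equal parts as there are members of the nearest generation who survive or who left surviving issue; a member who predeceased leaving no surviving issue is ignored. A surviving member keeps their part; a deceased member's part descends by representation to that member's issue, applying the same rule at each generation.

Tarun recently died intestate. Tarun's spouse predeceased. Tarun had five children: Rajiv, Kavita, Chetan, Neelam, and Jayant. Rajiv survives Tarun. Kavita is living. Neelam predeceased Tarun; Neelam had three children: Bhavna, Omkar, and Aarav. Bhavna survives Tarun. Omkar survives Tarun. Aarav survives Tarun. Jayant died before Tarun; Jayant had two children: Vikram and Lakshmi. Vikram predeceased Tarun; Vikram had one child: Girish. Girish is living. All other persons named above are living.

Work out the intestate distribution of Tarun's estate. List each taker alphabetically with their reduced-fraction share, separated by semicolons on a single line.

There is no surviving spouse, so the entire estate passes to Tarun's descendants per stirpes.
The estate is divided into 5 equal shares of 1/5 among Rajiv, Kavita, Chetan, Neelam, Jayant.
Rajiv is living and takes 1/5.
Kavita is living and takes 1/5.
Chetan is living and takes 1/5.
Neelam predeceased; the 1/5 allotted to Neelam's branch passes to Neelam's issue by representation.
The 1/5 is divided into 3 equal shares of 1/15 among Bhavna, Omkar, Aarav.
Bhavna is living and takes 1/15.
Omkar is living and takes 1/15.
Aarav is living and takes 1/15.
Jayant predeceased; the 1/5 allotted to Jayant's branch passes to Jayant's issue by representation.
The 1/5 is divided into 2 equal shares of 1/10 among Vikram, Lakshmi.
Vikram predeceased; the 1/10 allotted to Vikram's branch passes to Vikram's issue by representation.
Girish is the sole taker at this level and receives the full 1/10.
Lakshmi is living and takes 1/10.

Aarav 1/15; Bhavna 1/15; Chetan 1/5; Girish 1/10; Kavita 1/5; Lakshmi 1/10; Omkar 1/15; Rajiv 1/5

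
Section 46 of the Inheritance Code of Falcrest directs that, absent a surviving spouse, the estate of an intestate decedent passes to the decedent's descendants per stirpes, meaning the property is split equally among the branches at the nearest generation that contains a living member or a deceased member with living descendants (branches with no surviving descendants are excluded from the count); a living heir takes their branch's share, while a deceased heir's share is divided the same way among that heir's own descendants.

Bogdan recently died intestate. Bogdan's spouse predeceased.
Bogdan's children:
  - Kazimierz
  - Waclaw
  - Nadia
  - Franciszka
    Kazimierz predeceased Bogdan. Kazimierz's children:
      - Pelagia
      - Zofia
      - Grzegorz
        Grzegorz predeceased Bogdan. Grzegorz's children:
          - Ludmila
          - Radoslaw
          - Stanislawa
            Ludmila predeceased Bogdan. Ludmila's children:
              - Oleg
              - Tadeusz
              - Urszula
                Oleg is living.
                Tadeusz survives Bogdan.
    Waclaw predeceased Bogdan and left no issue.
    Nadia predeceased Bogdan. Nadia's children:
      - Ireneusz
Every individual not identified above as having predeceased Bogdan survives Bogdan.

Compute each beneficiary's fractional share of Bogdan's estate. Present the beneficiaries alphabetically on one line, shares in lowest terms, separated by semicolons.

There is no surviving spouse, so the entire estate passes to Bogdan's descendants per stirpes.
Waclaw left no surviving issue, so that branch lapses and is disregarded.
The estate is divided into 3 equal shares of 1/3 among Kazimierz, Nadia, Franciszka.
Kazimierz predeceased; the 1/3 allotted to Kazimierz's branch passes to Kazimierz's issue by representation.
The 1/3 is divided into 3 equal shares of 1/9 among Pelagia, Zofia, Grzegorz.
Pelagia is living and takes 1/9.
Zofia is living and takes 1/9.
Grzegorz predeceased; the 1/9 allotted to Grzegorz's branch passes to Grzegorz's issue by representation.
The 1/9 is divided into 3 equal shares of 1/27 among Ludmila, Radoslaw, Stanislawa.
Ludmila predeceased; the 1/27 allotted to Ludmila's branch passes to Ludmila's issue by representation.
The 1/27 is divided into 3 equal shares of 1/81 among Oleg, Tadeusz, Urszula.
Oleg is living and takes 1/81.
Tadeusz is living and takes 1/81.
Urszula is living and takes 1/81.
Radoslaw is living and takes 1/27.
Stanislawa is living and takes 1/27.
Nadia predeceased; the 1/3 allotted to Nadia's branch passes to Nadia's issue by representation.
Ireneusz is the sole taker at this level and receives the full 1/3.
Franciszka is living and takes 1/3.

Franciszka 1/3; Ireneusz 1/3; Oleg 1/81; Pelagia 1/9; Radoslaw 1/27; Stanislawa 1/27; Tadeusz 1/81; Urszula 1/81; Zofia 1/9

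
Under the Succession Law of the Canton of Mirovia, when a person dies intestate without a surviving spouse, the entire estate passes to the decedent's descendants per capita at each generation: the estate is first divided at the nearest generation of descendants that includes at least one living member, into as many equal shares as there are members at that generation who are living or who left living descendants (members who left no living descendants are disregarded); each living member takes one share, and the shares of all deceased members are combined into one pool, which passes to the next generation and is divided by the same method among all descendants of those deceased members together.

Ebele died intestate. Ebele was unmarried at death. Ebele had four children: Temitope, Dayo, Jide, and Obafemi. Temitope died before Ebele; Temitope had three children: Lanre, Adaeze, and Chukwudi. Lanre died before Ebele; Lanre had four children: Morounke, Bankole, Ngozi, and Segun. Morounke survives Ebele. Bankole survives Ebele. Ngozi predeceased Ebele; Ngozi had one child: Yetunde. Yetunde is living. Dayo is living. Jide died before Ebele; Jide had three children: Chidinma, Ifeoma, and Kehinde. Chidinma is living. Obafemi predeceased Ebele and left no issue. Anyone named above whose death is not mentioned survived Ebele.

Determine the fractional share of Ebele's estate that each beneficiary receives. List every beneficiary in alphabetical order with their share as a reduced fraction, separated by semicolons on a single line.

There is no surviving spouse, so the entire estate passes to Ebele's descendants per capita at each generation.
At generation 1 (Temitope, Dayo, Jide) there are 3 shares of (1)/3 = 1/3 each.
Living: Dayo — each takes 1/3.
Deceased: Temitope and Jide. Their combined 2/3 is pooled and carried to generation 2.
At generation 2 (Lanre, Adaeze, Chukwudi, Chidinma, Ifeoma, Kehinde) there are 6 shares of (2/3)/6 = 1/9 each.
Living: Adaeze, Chukwudi, Chidinma, Ifeoma, and Kehinde — each takes 1/9.
Deceased: Lanre. That 1/9 share is carried to generation 3.
At generation 3 (Morounke, Bankole, Ngozi, Segun) there are 4 shares of (1/9)/4 = 1/36 each.
Living: Morounke, Bankole, and Segun — each takes 1/36.
Deceased: Ngozi. That 1/36 share is carried to generation 4.
At generation 4 (Yetunde) there are 1 shares of (1/36)/1 = 1/36 each.
Living: Yetunde — each takes 1/36.

Adaeze 1/9; Bankole 1/36; Chidinma 1/9; Chukwudi 1/9; Dayo 1/3; Ifeoma 1/9; Kehinde 1/9; Morounke 1/36; Segun 1/36; Yetunde 1/36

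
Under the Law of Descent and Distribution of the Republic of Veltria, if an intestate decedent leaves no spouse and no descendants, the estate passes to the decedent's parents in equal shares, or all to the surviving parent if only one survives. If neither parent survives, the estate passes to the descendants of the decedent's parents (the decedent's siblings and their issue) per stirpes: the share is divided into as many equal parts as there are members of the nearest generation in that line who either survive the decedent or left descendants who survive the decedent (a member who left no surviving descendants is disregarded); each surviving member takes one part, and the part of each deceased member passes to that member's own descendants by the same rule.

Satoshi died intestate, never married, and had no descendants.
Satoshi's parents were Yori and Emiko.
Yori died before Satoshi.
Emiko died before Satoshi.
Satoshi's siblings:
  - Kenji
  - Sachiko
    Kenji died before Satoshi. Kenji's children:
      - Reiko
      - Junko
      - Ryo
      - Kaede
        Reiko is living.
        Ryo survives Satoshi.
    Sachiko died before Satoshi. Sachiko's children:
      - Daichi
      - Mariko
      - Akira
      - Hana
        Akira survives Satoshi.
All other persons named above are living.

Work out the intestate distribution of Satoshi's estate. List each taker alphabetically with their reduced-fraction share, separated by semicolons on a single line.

Neither parent survives and there are no descendants, so the estate passes to Satoshi's siblings and their issue per stirpes.
The estate is divided into 2 equal shares of 1/2 among Kenji, Sachiko.
Kenji predeceased; the 1/2 allotted to Kenji's branch passes to Kenji's issue by representation.
The 1/2 is divided into 4 equal shares of 1/8 among Reiko, Junko, Ryo, Kaede.
Reiko is living and takes 1/8.
Junko is living and takes 1/8.
Ryo is living and takes 1/8.
Kaede is living and takes 1/8.
Sachiko predeceased; the 1/2 allotted to Sachiko's branch passes to Sachiko's issue by representation.
The 1/2 is divided into 4 equal shares of 1/8 among Daichi, Mariko, Akira, Hana.
Daichi is living and takes 1/8.
Mariko is living and takes 1/8.
Akira is living and takes 1/8.
Hana is living and takes 1/8.

Akira 1/8; Daichi 1/8; Hana 1/8; Junko 1/8; Kaede 1/8; Mariko 1/8; Reiko 1/8; Ryo 1/8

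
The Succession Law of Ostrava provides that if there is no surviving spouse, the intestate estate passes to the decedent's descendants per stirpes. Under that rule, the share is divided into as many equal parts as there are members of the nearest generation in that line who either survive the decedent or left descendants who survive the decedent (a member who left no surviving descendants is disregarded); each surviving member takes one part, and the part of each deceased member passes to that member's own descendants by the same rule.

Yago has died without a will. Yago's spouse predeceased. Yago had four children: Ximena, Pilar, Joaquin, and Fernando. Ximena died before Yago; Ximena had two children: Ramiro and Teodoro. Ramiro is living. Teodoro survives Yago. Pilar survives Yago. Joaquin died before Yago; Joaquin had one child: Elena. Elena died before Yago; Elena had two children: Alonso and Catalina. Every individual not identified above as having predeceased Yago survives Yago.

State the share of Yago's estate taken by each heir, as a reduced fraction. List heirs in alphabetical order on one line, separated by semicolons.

There is no surviving spouse, so the entire estate passes to Yago's descendants per stirpes.
The estate is divided into 4 equal shares of 1/4 among Ximena, Pilar, Joaquin, Fernando.
Ximena predeceased; the 1/4 allotted to Ximena's branch passes to Ximena's issue by representation.
The 1/4 is divided into 2 equal shares of 1/8 among Ramiro, Teodoro.
Ramiro is living and takes 1/8.
Teodoro is living and takes 1/8.
Pilar is living and takes 1/4.
Joaquin predeceased; the 1/4 allotted to Joaquin's branch passes to Joaquin's issue by representation.
Elena's line is the sole branch at this level, so the full 1/4 passes to Elena's issue by representation.
The 1/4 is divided into 2 equal shares of 1/8 among Alonso, Catalina.
Alonso is living and takes 1/8.
Catalina is living and takes 1/8.
Fernando is living and takes 1/4.

Alonso 1/8; Catalina 1/8; Fernando 1/4; Pilar 1/4; Ramiro 1/8; Teodoro 1/8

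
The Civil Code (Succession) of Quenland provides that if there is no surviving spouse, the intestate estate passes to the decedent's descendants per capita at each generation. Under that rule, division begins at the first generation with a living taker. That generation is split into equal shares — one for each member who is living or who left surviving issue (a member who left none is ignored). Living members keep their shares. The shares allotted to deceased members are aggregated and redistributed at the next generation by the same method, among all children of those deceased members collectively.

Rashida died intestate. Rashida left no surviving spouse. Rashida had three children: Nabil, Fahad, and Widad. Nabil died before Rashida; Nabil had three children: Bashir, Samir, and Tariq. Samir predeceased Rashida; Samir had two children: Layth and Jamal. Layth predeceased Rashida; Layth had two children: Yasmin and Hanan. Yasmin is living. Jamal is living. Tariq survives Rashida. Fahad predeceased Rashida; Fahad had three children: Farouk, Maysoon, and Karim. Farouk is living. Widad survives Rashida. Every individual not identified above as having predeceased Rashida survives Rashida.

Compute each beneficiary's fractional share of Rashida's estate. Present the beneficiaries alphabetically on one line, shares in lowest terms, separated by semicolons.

Bashir 1/9; Farouk 1/9; Hanan 1/36; Jamal 1/18; Karim 1/9; Maysoon 1/9; Tariq 1/9; Widad 1/3; Yasmin 1/36

There is no surviving spouse, so the entire estate passes to Rashida's descendants per capita at each generation.
At generation 1 (Nabil, Fahad, Widad) there are 3 shares of (1)/3 = 1/3 each.
Living: Widad — each takes 1/3.
Deceased: Nabil and Fahad. Their combined 2/3 is pooled and carried to generation 2.
At generation 2 (Bashir, Samir, Tariq, Farouk, Maysoon, Karim) there are 6 shares of (2/3)/6 = 1/9 each.
Living: Bashir, Tariq, Farouk, Maysoon, and Karim — each takes 1/9.
Deceased: Samir. That 1/9 share is carried to generation 3.
At generation 3 (Layth, Jamal) there are 2 shares of (1/9)/2 = 1/18 each.
Living: Jamal — each takes 1/18.
Deceased: Layth. That 1/18 share is carried to generation 4.
At generation 4 (Yasmin, Hanan) there are 2 shares of (1/18)/2 = 1/36 each.
Living: Yasmin and Hanan — each takes 1/36.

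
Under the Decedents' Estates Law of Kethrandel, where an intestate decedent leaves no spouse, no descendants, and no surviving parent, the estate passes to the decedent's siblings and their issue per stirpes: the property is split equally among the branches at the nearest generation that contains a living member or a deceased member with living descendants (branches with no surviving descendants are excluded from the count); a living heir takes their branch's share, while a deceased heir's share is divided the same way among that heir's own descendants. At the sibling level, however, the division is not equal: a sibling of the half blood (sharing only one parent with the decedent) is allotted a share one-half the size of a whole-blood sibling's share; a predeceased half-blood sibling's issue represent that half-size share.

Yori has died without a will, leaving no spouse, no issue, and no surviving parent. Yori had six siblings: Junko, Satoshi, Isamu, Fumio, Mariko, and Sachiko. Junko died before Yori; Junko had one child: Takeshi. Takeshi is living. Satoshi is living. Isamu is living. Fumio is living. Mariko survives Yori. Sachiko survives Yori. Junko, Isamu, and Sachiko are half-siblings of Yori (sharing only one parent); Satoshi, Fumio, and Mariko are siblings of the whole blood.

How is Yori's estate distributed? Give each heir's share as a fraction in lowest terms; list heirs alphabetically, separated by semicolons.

No spouse, descendants, or parent survives, so the estate passes to Yori's siblings per stirpes.
Half-blood siblings count for one-half the weight of whole-blood siblings at the initial division.
Dividing 1 in proportion to weights (total weight 9/2): Junko (weight 1/2) → 1/9; Satoshi (weight 1) → 2/9; Isamu (weight 1/2) → 1/9; Fumio (weight 1) → 2/9; Mariko (weight 1) → 2/9; Sachiko (weight 1/2) → 1/9.
Junko predeceased; the 1/9 allotted to Junko's branch passes to Junko's issue by representation.
Takeshi is the sole taker at this level and receives the full 1/9.
Satoshi is living and takes 2/9.
Isamu is living and takes 1/9.
Fumio is living and takes 2/9.
Mariko is living and takes 2/9.
Sachiko is living and takes 1/9.

Fumio 2/9; Isamu 1/9; Mariko 2/9; Sachiko 1/9; Satoshi 2/9; Takeshi 1/9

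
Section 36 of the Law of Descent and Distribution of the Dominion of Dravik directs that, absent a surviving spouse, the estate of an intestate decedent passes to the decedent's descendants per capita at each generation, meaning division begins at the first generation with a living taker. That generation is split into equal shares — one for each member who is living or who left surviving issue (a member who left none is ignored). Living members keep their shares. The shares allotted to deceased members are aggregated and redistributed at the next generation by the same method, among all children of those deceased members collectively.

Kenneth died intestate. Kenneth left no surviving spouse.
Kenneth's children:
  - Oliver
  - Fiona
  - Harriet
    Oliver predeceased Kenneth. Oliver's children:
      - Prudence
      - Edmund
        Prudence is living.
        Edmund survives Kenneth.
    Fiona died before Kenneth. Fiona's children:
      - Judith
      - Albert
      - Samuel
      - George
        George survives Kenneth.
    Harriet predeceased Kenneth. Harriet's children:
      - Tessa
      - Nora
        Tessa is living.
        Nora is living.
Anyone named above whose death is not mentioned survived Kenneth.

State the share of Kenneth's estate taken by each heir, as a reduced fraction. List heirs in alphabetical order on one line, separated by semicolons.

There is no surviving spouse, so the entire estate passes to Kenneth's descendants per capita at each generation.
No one at generation 1 (Oliver, Fiona, Harriet) is living; moving to the next generation.
At generation 2 (Prudence, Edmund, Judith, Albert, Samuel, George, Tessa, Nora) there are 8 shares of (1)/8 = 1/8 each.
Living: Prudence, Edmund, Judith, Albert, Samuel, George, Tessa, and Nora — each takes 1/8.

Albert 1/8; Edmund 1/8; George 1/8; Judith 1/8; Nora 1/8; Prudence 1/8; Samuel 1/8; Tessa 1/8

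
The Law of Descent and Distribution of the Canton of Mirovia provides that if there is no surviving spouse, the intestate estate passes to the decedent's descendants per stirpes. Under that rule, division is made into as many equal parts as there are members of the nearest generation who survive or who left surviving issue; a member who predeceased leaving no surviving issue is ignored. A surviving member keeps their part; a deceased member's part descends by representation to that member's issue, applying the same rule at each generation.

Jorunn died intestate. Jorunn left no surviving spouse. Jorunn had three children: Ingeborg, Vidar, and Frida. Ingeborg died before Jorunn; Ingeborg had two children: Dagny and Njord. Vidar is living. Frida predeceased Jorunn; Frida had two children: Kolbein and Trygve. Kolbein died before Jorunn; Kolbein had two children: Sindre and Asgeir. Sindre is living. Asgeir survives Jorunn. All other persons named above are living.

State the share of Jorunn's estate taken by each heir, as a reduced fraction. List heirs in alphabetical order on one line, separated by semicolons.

There is no surviving spouse, so the entire estate passes to Jorunn's descendants per stirpes.
The estate is divided into 3 equal shares of 1/3 among Ingeborg, Vidar, Frida.
Ingeborg predeceased; the 1/3 allotted to Ingeborg's branch passes to Ingeborg's issue by representation.
The 1/3 is divided into 2 equal shares of 1/6 among Dagny, Njord.
Dagny is living and takes 1/6.
Njord is living and takes 1/6.
Vidar is living and takes 1/3.
Frida predeceased; the 1/3 allotted to Frida's branch passes to Frida's issue by representation.
The 1/3 is divided into 2 equal shares of 1/6 among Kolbein, Trygve.
Kolbein predeceased; the 1/6 allotted to Kolbein's branch passes to Kolbein's issue by representation.
The 1/6 is divided into 2 equal shares of 1/12 among Sindre, Asgeir.
Sindre is living and takes 1/12.
Asgeir is living and takes 1/12.
Trygve is living and takes 1/6.

Asgeir 1/12; Dagny 1/6; Njord 1/6; Sindre 1/12; Trygve 1/6; Vidar 1/3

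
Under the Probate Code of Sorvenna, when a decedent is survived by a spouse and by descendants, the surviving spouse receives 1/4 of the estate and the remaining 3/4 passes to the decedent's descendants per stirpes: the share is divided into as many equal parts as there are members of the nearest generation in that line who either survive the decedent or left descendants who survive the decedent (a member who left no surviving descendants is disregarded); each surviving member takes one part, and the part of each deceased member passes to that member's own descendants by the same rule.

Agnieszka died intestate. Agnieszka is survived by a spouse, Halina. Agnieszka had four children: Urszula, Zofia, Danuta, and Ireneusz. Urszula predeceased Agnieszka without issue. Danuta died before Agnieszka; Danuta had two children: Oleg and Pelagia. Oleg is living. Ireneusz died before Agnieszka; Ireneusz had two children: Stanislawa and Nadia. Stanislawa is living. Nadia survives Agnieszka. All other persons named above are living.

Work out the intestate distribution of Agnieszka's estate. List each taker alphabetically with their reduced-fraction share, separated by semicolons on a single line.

Halina 1/4; Nadia 1/8; Oleg 1/8; Pelagia 1/8; Stanislawa 1/8; Zofia 1/4

Halina, as surviving spouse, takes 1/4.
The remaining 3/4 passes to Agnieszka's descendants per stirpes.
Urszula left no surviving issue, so that branch lapses and is disregarded.
The 3/4 is divided into 3 equal shares of 1/4 among Zofia, Danuta, Ireneusz.
Zofia is living and takes 1/4.
Danuta predeceased; the 1/4 allotted to Danuta's branch passes to Danuta's issue by representation.
The 1/4 is divided into 2 equal shares of 1/8 among Oleg, Pelagia.
Oleg is living and takes 1/8.
Pelagia is living and takes 1/8.
Ireneusz predeceased; the 1/4 allotted to Ireneusz's branch passes to Ireneusz's issue by representation.
The 1/4 is divided into 2 equal shares of 1/8 among Stanislawa, Nadia.
Stanislawa is living and takes 1/8.
Nadia is living and takes 1/8.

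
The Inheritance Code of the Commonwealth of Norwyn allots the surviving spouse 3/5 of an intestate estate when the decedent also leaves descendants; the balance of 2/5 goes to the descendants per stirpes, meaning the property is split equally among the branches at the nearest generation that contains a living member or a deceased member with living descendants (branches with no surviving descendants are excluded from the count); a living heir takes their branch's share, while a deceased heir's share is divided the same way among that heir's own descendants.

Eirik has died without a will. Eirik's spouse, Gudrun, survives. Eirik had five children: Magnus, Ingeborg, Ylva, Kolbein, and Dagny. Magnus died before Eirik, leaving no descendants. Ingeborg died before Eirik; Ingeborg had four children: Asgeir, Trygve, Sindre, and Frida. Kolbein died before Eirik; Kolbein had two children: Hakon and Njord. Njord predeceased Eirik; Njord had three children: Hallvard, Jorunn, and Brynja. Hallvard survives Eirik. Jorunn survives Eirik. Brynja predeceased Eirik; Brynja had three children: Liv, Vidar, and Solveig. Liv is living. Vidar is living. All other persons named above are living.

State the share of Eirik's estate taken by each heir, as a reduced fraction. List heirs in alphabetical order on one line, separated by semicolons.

Gudrun, as surviving spouse, takes 3/5.
The remaining 2/5 passes to Eirik's descendants per stirpes.
Magnus left no surviving issue, so that branch lapses and is disregarded.
The 2/5 is divided into 4 equal shares of 1/10 among Ingeborg, Ylva, Kolbein, Dagny.
Ingeborg predeceased; the 1/10 allotted to Ingeborg's branch passes to Ingeborg's issue by representation.
The 1/10 is divided into 4 equal shares of 1/40 among Asgeir, Trygve, Sindre, Frida.
Asgeir is living and takes 1/40.
Trygve is living and takes 1/40.
Sindre is living and takes 1/40.
Frida is living and takes 1/40.
Ylva is living and takes 1/10.
Kolbein predeceased; the 1/10 allotted to Kolbein's branch passes to Kolbein's issue by representation.
The 1/10 is divided into 2 equal shares of 1/20 among Hakon, Njord.
Hakon is living and takes 1/20.
Njord predeceased; the 1/20 allotted to Njord's branch passes to Njord's issue by representation.
The 1/20 is divided into 3 equal shares of 1/60 among Hallvard, Jorunn, Brynja.
Hallvard is living and takes 1/60.
Jorunn is living and takes 1/60.
Brynja predeceased; the 1/60 allotted to Brynja's branch passes to Brynja's issue by representation.
The 1/60 is divided into 3 equal shares of 1/180 among Liv, Vidar, Solveig.
Liv is living and takes 1/180.
Vidar is living and takes 1/180.
Solveig is living and takes 1/180.
Dagny is living and takes 1/10.

Asgeir 1/40; Dagny 1/10; Frida 1/40; Gudrun 3/5; Hakon 1/20; Hallvard 1/60; Jorunn 1/60; Liv 1/180; Sindre 1/40; Solveig 1/180; Trygve 1/40; Vidar 1/180; Ylva 1/10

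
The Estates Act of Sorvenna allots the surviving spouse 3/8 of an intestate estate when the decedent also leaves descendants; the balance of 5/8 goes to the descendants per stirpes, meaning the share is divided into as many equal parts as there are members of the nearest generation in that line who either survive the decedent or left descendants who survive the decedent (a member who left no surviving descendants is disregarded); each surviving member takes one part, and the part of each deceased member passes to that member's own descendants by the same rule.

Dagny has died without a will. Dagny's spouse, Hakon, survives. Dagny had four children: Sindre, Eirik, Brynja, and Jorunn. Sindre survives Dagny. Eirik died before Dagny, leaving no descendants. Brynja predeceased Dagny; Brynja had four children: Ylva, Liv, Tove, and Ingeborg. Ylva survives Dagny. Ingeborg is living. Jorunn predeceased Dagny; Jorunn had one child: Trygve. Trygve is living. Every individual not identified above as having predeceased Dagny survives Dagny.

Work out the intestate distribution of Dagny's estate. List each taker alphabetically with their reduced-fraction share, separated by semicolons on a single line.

Hakon 3/8; Ingeborg 5/96; Liv 5/96; Sindre 5/24; Tove 5/96; Trygve 5/24; Ylva 5/96

Hakon, as surviving spouse, takes 3/8.
The remaining 5/8 passes to Dagny's descendants per stirpes.
Eirik left no surviving issue, so that branch lapses and is disregarded.
The 5/8 is divided into 3 equal shares of 5/24 among Sindre, Brynja, Jorunn.
Sindre is living and takes 5/24.
Brynja predeceased; the 5/24 allotted to Brynja's branch passes to Brynja's issue by representation.
The 5/24 is divided into 4 equal shares of 5/96 among Ylva, Liv, Tove, Ingeborg.
Ylva is living and takes 5/96.
Liv is living and takes 5/96.
Tove is living and takes 5/96.
Ingeborg is living and takes 5/96.
Jorunn predeceased; the 5/24 allotted to Jorunn's branch passes to Jorunn's issue by representation.
Trygve is the sole taker at this level and receives the full 5/24.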